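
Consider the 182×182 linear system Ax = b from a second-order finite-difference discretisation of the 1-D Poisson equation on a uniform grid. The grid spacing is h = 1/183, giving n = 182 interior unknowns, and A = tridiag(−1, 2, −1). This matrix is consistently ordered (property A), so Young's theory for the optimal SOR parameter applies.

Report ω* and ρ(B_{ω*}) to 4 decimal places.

ρ_J = max_k |cos(kπ/183)| = cos(π/183) = 0.9999
root = sin(π/183) = 0.01717  (since 1−cos² = sin²).
So ω* = 2/1.01717 = 1.9662 (Young).
Hence ρ(B_{ω*}) = 1.9662 − 1 = 0.9662.

ω* = 1.9662, ρ_SOR = 0.9662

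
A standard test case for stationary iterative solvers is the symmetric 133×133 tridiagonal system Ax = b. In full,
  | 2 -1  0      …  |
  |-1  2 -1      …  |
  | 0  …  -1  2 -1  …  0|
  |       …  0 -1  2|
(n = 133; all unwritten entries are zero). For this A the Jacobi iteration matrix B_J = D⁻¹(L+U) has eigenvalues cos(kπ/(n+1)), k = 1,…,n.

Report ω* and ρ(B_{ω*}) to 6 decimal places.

ω* = 1.954189, ρ_SOR = 0.954189

spectrum of D⁻¹(L+U) = {cos(kπ/134) : 1≤k≤133}; ρ_J = cos(π/134) = 0.999725.
√(1 − cos²(π/134)) = sin(π/134) ≈ 0.0234426.
ω* = 2/(1 + 0.0234426) = 2/1.0234426 = 1.954189.
and ρ(B_{ω*}) = 1.954189 − 1 = 0.954189.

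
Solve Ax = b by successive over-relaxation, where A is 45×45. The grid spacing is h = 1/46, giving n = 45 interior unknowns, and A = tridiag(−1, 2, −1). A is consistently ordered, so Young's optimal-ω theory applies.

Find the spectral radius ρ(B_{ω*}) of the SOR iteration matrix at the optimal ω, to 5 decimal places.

ρ_SOR = 0.87223

ρ_J = max_k |cos(kπ/46)| = cos(π/46) = 0.99767
1 − cos²(π/46) = sin²(π/46) ⇒ √(1−ρ_J²) = sin(π/46) = 0.068242.
ω* = 2/(1+0.068242) = 1.87223
ρ_SOR = ω* − 1 = 1.87223 − 1 = 0.87223.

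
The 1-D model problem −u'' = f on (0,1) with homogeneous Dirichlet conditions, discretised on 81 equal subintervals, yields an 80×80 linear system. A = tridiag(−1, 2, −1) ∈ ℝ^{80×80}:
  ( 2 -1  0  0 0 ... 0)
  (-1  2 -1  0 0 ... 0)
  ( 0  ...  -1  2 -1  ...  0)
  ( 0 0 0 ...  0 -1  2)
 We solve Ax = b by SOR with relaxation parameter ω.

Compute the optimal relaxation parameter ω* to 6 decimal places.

½·tridiag(1,0,1) at n=80: λ_k = cos(kπ/81); max |λ| at k=1 ⇒ ρ_J = cos(π/81) ≈ 0.999248.
√(1−ρ_J²) simplifies to sin(π/81) = 0.0387754.
Young: ω* = 2/(1+√(1−ρ_J²)) = 2/(1+0.0387754) = 2/1.0387754 = 1.925344.
ρ_SOR = ω* − 1 = 1.925344 − 1 = 0.925344.

ω* = 1.925344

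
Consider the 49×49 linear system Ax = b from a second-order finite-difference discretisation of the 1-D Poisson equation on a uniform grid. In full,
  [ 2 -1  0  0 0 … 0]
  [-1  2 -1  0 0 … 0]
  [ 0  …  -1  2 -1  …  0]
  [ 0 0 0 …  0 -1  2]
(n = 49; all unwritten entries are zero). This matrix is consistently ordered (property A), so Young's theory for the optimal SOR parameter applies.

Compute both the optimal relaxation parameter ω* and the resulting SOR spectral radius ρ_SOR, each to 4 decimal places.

ω* = 1.8818, ρ_SOR = 0.8818

n=49: λ(B_J) = 1 − λ(A)/2 = cos(kπ/50); k=1 gives ρ_J = 0.9980.
√(1 − cos²(π/50)) = sin(π/50) ≈ 0.06279.
ω* = 2 / (1 + 0.06279) = 2 / 1.06279 ≈ 1.8818.
ρ_SOR = ω* − 1 = 1.8818 − 1 = 0.8818.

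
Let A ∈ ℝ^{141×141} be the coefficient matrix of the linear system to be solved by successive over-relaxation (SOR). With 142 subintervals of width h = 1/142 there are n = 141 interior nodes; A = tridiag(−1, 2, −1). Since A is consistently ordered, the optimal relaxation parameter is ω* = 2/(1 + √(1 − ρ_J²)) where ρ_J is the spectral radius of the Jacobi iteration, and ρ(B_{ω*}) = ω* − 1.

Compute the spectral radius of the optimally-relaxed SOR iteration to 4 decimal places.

n=141: λ(B_J) = 1 − λ(A)/2 = cos(kπ/142); k=1 gives ρ_J = 0.9998.
root = sin(π/142) = 0.02212  (since 1−cos² = sin²).
ω* = 2/(1+0.02212) = 1.9567
[ρ_SOR] ω* − 1 = 0.9567.

ρ_SOR = 0.9567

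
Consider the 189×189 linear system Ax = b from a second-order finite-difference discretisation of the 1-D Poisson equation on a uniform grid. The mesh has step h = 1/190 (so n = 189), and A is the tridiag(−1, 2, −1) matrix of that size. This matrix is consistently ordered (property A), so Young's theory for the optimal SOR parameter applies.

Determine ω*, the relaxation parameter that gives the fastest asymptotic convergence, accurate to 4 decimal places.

ω* = 1.9675

n=189: λ(B_J) = 1 − λ(A)/2 = cos(kπ/190); k=1 gives ρ_J = 0.9999.
1 − cos²(π/190) = sin²(π/190) ⇒ √(1−ρ_J²) = sin(π/190) = 0.01653.
ω* = 2/(1 + 0.01653) = 2/1.01653 = 1.9675.
Hence ρ(B_{ω*}) = 1.9675 − 1 = 0.9675.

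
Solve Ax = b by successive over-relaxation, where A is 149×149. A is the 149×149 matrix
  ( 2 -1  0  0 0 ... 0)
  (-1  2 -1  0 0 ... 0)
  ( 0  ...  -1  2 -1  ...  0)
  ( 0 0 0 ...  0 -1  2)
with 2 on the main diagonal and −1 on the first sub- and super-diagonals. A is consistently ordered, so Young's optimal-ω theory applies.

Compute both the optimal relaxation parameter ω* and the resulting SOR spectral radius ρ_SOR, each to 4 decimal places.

ω* = 1.9590, ρ_SOR = 0.9590

½·tridiag(1,0,1) at n=149: λ_k = cos(kπ/150); max |λ| at k=1 ⇒ ρ_J = cos(π/150) ≈ 0.9998.
√(1−ρ_J²) simplifies to sin(π/150) = 0.02094.
ω* = 2/(1 + 0.02094) = 2/1.02094 = 1.9590.
ρ(B_{ω*}) = ω*−1 = 0.9590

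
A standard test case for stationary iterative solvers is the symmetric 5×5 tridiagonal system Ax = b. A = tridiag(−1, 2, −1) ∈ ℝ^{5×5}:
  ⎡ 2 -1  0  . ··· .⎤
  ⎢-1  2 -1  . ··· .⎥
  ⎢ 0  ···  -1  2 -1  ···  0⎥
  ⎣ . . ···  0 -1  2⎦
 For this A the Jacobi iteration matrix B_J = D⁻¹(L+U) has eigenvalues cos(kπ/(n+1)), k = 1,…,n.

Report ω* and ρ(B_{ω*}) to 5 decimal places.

ρ_J = max_k |cos(kπ/6)| = cos(π/6) = 0.86603
1 − cos²(π/6) = sin²(π/6) ⇒ √(1−ρ_J²) = sin(π/6) = 0.500000.
Young: ω* = 2/(1+√(1−ρ_J²)) = 2/(1+0.500000) = 2/1.500000 = 1.33333.
ρ_SOR = ω* − 1 = 1.33333 − 1 = 0.33333.

ω* = 1.33333, ρ_SOR = 0.33333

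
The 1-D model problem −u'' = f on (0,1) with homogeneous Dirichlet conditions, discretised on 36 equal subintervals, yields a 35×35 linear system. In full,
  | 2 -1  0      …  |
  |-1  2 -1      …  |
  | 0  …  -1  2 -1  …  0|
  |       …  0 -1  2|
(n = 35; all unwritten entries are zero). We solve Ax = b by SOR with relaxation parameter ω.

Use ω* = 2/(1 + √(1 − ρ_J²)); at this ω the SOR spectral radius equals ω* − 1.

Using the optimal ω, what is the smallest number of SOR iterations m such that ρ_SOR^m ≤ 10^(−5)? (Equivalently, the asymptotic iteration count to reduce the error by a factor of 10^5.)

m = 66

n=35: λ(B_J) = 1 − λ(A)/2 = cos(kπ/36); k=1 gives ρ_J = 0.9961947.
root = sin(π/36) = 0.0871557  (since 1−cos² = sin²).
Then 2/(1+√(1−ρ_J²)) = 2/(1+0.0871557); ω* = 2/1.0871557 = 1.8396629.
At ω = 1.8396629 every |λ(B_ω)| = ω−1, so ρ_SOR = 0.8396629.
For 5 digits: m = 5·ln10 / (−ln 0.8396629) = 11.5129/0.174755 = 65.880; round up → m = 66.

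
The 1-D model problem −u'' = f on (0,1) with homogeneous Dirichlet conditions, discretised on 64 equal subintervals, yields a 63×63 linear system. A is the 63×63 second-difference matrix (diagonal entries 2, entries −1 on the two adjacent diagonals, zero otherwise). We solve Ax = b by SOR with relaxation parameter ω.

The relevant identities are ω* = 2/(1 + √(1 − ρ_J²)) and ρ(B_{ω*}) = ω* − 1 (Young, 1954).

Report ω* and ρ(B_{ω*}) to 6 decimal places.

ω* = 1.906455, ρ_SOR = 0.906455

ρ_J = max_k |cos(kπ/64)| = cos(π/64) = 0.998795
1 − cos²(π/64) = sin²(π/64) ⇒ √(1−ρ_J²) = sin(π/64) = 0.0490677.
ω* = 2/(1 + 0.0490677) = 2/1.0490677 = 1.906455.
and ρ(B_{ω*}) = 1.906455 − 1 = 0.906455.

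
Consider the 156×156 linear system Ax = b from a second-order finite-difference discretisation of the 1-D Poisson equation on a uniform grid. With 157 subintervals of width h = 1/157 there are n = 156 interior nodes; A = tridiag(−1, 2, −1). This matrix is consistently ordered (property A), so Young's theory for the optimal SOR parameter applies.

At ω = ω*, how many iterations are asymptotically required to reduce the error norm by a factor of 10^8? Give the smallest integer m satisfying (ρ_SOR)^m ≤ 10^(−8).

½·tridiag(1,0,1) at n=156: λ_k = cos(kπ/157); max |λ| at k=1 ⇒ ρ_J = cos(π/157) ≈ 0.9997998.
root = sin(π/157) = 0.0200088  (since 1−cos² = sin²).
So ω* = 2/1.0200088 = 1.9607674 (Young).
[ρ_SOR] ω* − 1 = 0.9607674.
For 8 digits: m = 8·ln10 / (−ln 0.9607674) = 18.4207/0.0400229 = 460.254; round up → m = 461.

m = 461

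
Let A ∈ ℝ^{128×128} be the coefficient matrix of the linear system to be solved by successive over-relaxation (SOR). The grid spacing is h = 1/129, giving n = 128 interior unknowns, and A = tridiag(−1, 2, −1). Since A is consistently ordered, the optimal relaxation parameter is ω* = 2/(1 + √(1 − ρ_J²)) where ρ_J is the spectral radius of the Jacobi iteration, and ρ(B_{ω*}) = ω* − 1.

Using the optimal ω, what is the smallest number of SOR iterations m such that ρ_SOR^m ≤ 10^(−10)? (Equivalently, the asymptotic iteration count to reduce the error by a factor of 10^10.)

spectrum of D⁻¹(L+U) = {cos(kπ/129) : 1≤k≤128}; ρ_J = cos(π/129) = 0.9997035.
√(1 − cos²(π/129)) = sin(π/129) ≈ 0.0243510.
[ω*] 2 ÷ (1 + 0.0243510) = 2 ÷ 1.0243510 = 1.9524558.
and ρ(B_{ω*}) = 1.9524558 − 1 = 0.9524558.
ρ_SOR^m ≤ 10^(−10) ⇔ m ≥ 10·ln10/(−ln 0.9524558) = 23.0259/0.0487116 = 472.698; m = ⌈472.698⌉ = 473.

m = 473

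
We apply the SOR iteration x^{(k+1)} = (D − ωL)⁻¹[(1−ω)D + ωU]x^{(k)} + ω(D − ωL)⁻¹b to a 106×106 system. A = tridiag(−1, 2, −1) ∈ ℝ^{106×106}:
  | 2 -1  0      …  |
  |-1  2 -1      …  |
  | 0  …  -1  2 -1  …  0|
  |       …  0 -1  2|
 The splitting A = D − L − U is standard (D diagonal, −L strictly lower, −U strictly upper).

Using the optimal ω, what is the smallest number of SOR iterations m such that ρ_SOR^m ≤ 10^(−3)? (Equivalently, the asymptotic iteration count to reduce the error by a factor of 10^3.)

spectrum of D⁻¹(L+U) = {cos(kπ/107) : 1≤k≤106}; ρ_J = cos(π/107) = 0.9995690.
√(1 − cos²(π/107)) = sin(π/107) ≈ 0.0293565.
ω* = 2 / (1 + 0.0293565) = 2 / 1.0293565 ≈ 1.9429615.
[ρ_SOR] ω* − 1 = 0.9429615.
(0.9429615)^m ≤ 10^{−3}  ⇒  m·ln(0.9429615) ≤ −3·ln10  ⇒  m ≥ 117.619  ⇒  m = 118

m = 118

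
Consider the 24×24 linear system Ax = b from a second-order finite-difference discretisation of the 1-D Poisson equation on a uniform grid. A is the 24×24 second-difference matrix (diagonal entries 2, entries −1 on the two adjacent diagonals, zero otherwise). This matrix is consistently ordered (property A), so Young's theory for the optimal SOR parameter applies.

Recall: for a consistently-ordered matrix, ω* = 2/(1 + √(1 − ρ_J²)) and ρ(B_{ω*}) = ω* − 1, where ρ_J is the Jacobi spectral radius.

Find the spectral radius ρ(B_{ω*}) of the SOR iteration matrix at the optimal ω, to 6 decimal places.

[ρ_J] n=24: ρ(B_J) = cos(π/(n+1)) = cos(π/25) = 0.992115.
√(1−ρ_J²) simplifies to sin(π/25) = 0.1253332.
ω* = 2/(1 + 0.1253332) = 2/1.1253332 = 1.777251.
ρ_SOR = ω* − 1 ≈ 0.777251.

ρ_SOR = 0.777251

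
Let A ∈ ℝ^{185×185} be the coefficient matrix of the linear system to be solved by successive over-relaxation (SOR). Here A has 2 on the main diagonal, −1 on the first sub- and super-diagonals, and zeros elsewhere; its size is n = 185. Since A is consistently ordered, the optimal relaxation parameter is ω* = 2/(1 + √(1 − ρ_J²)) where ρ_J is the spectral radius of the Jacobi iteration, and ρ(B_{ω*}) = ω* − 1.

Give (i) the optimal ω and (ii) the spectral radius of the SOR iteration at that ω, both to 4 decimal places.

B_J for the 185×185 system has eigenvalues cos(kπ/186); ρ_J = cos(π/186) = 0.9999.
root = sin(π/186) = 0.01689  (since 1−cos² = sin²).
Young: ω* = 2/(1+√(1−ρ_J²)) = 2/(1+0.01689) = 2/1.01689 = 1.9668.
Hence ρ(B_{ω*}) = 1.9668 − 1 = 0.9668.

ω* = 1.9668, ρ_SOR = 0.9668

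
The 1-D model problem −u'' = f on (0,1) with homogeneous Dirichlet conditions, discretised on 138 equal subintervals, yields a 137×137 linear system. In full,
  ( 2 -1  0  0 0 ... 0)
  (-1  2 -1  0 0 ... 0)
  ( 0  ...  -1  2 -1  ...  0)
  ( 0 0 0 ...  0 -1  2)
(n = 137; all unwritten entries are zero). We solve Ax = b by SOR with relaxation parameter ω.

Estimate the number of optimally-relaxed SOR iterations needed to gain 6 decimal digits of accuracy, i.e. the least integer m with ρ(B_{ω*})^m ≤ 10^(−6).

spectrum of D⁻¹(L+U) = {cos(kπ/138) : 1≤k≤137}; ρ_J = cos(π/138) = 0.9997409.
√(1 − cos²(π/138)) = sin(π/138) ≈ 0.0227632.
So ω* = 2/1.0227632 = 1.9554869 (Young).
ρ_SOR = ω* − 1 ≈ 0.9554869.
m ≥ 6·ln10 / (−ln 0.9554869) = 303.409; smallest integer m = 304.

m = 304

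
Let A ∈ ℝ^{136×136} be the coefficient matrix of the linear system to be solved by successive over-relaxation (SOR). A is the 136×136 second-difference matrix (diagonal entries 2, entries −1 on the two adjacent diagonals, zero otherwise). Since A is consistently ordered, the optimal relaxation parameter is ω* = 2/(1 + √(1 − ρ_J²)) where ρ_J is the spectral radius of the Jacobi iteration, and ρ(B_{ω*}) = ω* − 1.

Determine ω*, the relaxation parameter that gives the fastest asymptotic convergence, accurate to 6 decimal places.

ω* = 1.955169

With n=136, ρ(Jacobi) = cos(π/137) = 0.999737.
root = sin(π/137) = 0.0229293  (since 1−cos² = sin²).
Then 2/(1+√(1−ρ_J²)) = 2/(1+0.0229293); ω* = 2/1.0229293 = 1.955169.
Hence ρ(B_{ω*}) = 1.955169 − 1 = 0.955169.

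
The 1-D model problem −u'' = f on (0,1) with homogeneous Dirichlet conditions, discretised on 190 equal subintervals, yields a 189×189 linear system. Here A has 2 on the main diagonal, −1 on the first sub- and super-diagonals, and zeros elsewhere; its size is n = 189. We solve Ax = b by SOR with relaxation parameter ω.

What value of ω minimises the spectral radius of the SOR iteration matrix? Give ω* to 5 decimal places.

ω* = 1.96747

ρ_J = max_k |cos(kπ/190)| = cos(π/190) = 0.99986
√(1−ρ_J²) simplifies to sin(π/190) = 0.016534.
[ω*] 2 ÷ (1 + 0.016534) = 2 ÷ 1.016534 = 1.96747.
Hence ρ(B_{ω*}) = 1.96747 − 1 = 0.96747.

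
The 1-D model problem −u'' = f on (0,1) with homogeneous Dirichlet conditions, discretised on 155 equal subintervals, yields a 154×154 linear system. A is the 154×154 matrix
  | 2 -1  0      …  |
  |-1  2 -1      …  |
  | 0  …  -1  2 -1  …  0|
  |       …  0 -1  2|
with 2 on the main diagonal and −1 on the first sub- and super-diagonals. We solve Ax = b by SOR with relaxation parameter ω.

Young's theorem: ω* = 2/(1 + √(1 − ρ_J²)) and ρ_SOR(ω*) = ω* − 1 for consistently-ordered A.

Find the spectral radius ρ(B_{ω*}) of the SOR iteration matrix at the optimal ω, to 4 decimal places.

ρ_SOR = 0.9603

n=154: λ(B_J) = 1 − λ(A)/2 = cos(kπ/155); k=1 gives ρ_J = 0.9998.
√(1 − cos²(π/155)) = sin(π/155) ≈ 0.02027.
So ω* = 2/1.02027 = 1.9603 (Young).
ρ_SOR = ω* − 1 ≈ 0.9603.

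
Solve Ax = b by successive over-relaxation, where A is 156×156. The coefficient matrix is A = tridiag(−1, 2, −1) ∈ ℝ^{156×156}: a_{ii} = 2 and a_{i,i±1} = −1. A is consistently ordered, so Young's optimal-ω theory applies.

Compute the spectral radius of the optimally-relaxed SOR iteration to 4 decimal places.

ρ_SOR = 0.9608

[ρ_J] n=156: ρ(B_J) = cos(π/(n+1)) = cos(π/157) = 0.9998.
√(1−ρ_J²) simplifies to sin(π/157) = 0.02001.
ω* = 2/(1+0.02001) = 1.9608
At ω = 1.9608 every |λ(B_ω)| = ω−1, so ρ_SOR = 0.9608.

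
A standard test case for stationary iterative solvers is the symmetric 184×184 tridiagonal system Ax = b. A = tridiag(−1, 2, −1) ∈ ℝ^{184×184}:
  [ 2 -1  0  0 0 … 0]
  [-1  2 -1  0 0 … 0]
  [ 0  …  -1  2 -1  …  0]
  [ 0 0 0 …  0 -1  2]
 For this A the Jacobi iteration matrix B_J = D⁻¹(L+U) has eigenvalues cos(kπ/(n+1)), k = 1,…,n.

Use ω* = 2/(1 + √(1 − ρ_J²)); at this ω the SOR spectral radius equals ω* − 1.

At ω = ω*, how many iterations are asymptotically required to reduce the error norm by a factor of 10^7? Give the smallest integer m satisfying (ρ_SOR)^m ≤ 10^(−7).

[ρ_J] n=184: ρ(B_J) = cos(π/(n+1)) = cos(π/185) = 0.9998558.
1 − cos²(π/185) = sin²(π/185) ⇒ √(1−ρ_J²) = sin(π/185) = 0.0169808.
ω* = 2/(1+0.0169808) = 1.9666055
ρ_SOR = ω* − 1 ≈ 0.9666055.
7·ln10 = 16.1181; −ln(0.9666055) = 0.0339648; m = ⌈16.1181/0.0339648⌉ = ⌈474.553⌉ = 475.

m = 475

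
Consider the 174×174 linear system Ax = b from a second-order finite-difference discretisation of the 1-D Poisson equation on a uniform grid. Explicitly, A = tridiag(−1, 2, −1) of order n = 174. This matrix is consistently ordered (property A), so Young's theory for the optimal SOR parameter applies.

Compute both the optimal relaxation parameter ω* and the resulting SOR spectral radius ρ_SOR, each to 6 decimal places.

ω* = 1.964731, ρ_SOR = 0.964731

spectrum of D⁻¹(L+U) = {cos(kπ/175) : 1≤k≤174}; ρ_J = cos(π/175) = 0.999839.
1 − cos²(π/175) = sin²(π/175) ⇒ √(1−ρ_J²) = sin(π/175) = 0.0179510.
[ω*] 2 ÷ (1 + 0.0179510) = 2 ÷ 1.0179510 = 1.964731.
At ω = 1.964731 every |λ(B_ω)| = ω−1, so ρ_SOR = 0.964731.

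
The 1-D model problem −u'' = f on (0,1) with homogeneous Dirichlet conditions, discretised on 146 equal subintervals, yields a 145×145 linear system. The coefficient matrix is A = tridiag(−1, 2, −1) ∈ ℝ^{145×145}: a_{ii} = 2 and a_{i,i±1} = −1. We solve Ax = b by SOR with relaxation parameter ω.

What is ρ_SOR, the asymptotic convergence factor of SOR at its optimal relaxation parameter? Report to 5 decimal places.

ρ_SOR = 0.95787

B_J for the 145×145 system has eigenvalues cos(kπ/146); ρ_J = cos(π/146) = 0.99977.
√(1−ρ_J²) simplifies to sin(π/146) = 0.021516.
[ω*] 2 ÷ (1 + 0.021516) = 2 ÷ 1.021516 = 1.95787.
ρ(B_{ω*}) = ω*−1 = 0.95787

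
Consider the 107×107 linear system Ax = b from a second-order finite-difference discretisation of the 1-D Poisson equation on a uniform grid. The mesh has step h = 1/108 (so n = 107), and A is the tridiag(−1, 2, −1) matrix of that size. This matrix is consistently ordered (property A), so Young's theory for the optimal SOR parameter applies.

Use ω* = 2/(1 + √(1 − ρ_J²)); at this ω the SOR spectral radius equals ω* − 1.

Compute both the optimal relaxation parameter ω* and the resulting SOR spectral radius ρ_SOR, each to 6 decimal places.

½·tridiag(1,0,1) at n=107: λ_k = cos(kπ/108); max |λ| at k=1 ⇒ ρ_J = cos(π/108) ≈ 0.999577.
√(1−ρ_J²) = |sin(π/108)| = 0.0290847
[ω*] 2 ÷ (1 + 0.0290847) = 2 ÷ 1.0290847 = 1.943475.
ρ_SOR = ω* − 1 = 1.943475 − 1 = 0.943475.

ω* = 1.943475, ρ_SOR = 0.943475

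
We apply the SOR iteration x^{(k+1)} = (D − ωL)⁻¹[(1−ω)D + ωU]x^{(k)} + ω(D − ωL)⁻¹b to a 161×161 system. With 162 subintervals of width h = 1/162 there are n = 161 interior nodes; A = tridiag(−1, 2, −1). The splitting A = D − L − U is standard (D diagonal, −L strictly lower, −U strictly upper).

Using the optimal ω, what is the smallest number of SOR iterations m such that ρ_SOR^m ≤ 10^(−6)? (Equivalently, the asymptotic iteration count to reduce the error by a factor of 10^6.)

m = 357

B_J for the 161×161 system has eigenvalues cos(kπ/162); ρ_J = cos(π/162) = 0.9998120.
1 − cos²(π/162) = sin²(π/162) ⇒ √(1−ρ_J²) = sin(π/162) = 0.0193913.
Young: ω* = 2/(1+√(1−ρ_J²)) = 2/(1+0.0193913) = 2/1.0193913 = 1.9619551.
[ρ_SOR] ω* − 1 = 0.9619551.
6·ln10 = 13.8155; −ln(0.9619551) = 0.0387875; m = ⌈13.8155/0.0387875⌉ = ⌈356.184⌉ = 357.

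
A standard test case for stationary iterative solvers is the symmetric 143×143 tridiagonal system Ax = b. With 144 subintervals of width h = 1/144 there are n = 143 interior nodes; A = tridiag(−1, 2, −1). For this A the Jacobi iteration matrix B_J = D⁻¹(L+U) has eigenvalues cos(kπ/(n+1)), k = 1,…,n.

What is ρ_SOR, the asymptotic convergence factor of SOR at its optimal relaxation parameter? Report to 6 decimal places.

ρ_SOR = 0.957302

n=143: λ(B_J) = 1 − λ(A)/2 = cos(kπ/144); k=1 gives ρ_J = 0.999762.
root = sin(π/144) = 0.0218149  (since 1−cos² = sin²).
Young: ω* = 2/(1+√(1−ρ_J²)) = 2/(1+0.0218149) = 2/1.0218149 = 1.957302.
ρ(B_{ω*}) = ω*−1 = 0.957302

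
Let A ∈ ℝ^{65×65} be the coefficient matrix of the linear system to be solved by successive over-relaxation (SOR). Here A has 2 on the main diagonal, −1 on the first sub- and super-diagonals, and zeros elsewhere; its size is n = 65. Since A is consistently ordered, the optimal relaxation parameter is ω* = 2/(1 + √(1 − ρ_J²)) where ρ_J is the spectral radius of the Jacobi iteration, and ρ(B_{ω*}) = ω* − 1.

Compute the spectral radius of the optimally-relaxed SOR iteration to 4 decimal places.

ρ_SOR = 0.9092

ρ_J = max_k |cos(kπ/66)| = cos(π/66) = 0.9989
1 − cos²(π/66) = sin²(π/66) ⇒ √(1−ρ_J²) = sin(π/66) = 0.04758.
Young: ω* = 2/(1+√(1−ρ_J²)) = 2/(1+0.04758) = 2/1.04758 = 1.9092.
ρ(B_{ω*}) = ω*−1 = 0.9092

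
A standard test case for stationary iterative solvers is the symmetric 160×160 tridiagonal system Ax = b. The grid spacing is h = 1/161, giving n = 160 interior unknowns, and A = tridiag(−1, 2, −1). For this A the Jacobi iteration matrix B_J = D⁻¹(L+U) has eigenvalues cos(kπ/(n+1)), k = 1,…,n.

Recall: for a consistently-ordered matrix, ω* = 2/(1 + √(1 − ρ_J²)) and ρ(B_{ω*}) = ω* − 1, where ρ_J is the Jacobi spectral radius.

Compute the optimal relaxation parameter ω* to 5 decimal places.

ω* = 1.96172

n=160: λ(B_J) = 1 − λ(A)/2 = cos(kπ/161); k=1 gives ρ_J = 0.99981.
√(1−ρ_J²) simplifies to sin(π/161) = 0.019512.
[ω*] 2 ÷ (1 + 0.019512) = 2 ÷ 1.019512 = 1.96172.
ρ_SOR = ω* − 1 ≈ 0.96172.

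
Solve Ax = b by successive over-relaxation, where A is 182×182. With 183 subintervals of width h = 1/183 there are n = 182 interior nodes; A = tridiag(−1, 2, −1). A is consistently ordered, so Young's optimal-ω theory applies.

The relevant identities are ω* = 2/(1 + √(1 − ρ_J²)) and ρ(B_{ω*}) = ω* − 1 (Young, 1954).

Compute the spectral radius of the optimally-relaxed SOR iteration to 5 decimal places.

ρ_J = max_k |cos(kπ/183)| = cos(π/183) = 0.99985
√(1 − cos²(π/183)) = sin(π/183) ≈ 0.017166.
ω* = 2/(1+0.017166) = 1.96625
ρ_SOR = ω* − 1 = 1.96625 − 1 = 0.96625.

ρ_SOR = 0.96625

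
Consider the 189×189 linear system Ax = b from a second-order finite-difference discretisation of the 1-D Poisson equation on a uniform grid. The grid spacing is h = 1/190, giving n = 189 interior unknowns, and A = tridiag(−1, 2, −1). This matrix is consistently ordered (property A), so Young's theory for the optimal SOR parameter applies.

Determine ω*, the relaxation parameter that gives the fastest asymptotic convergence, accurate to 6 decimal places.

ω* = 1.967470

n=189: λ(B_J) = 1 − λ(A)/2 = cos(kπ/190); k=1 gives ρ_J = 0.999863.
root = sin(π/190) = 0.0165339  (since 1−cos² = sin²).
Then 2/(1+√(1−ρ_J²)) = 2/(1+0.0165339); ω* = 2/1.0165339 = 1.967470.
At ω = 1.967470 every |λ(B_ω)| = ω−1, so ρ_SOR = 0.967470.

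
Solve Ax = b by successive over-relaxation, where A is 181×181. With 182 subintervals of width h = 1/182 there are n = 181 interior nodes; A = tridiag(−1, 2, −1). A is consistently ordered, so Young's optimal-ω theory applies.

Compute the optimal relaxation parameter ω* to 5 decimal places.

With n=181, ρ(Jacobi) = cos(π/182) = 0.99985.
√(1−ρ_J²) = |sin(π/182)| = 0.017261
ω* = 2/(1+0.017261) = 1.96606
and ρ(B_{ω*}) = 1.96606 − 1 = 0.96606.

ω* = 1.96606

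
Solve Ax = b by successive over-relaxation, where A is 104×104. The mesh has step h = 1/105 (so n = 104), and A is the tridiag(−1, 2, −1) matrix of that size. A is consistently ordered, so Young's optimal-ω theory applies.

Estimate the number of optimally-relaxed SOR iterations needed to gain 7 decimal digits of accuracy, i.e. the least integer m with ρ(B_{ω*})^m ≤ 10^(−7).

n=104: λ(B_J) = 1 − λ(A)/2 = cos(kπ/105); k=1 gives ρ_J = 0.9995524.
root = sin(π/105) = 0.0299155  (since 1−cos² = sin²).
ω* = 2 / (1 + 0.0299155) = 2 / 1.0299155 ≈ 1.9419069.
[ρ_SOR] ω* − 1 = 0.9419069.
7·ln10 = 16.1181; −ln(0.9419069) = 0.0598488; m = ⌈16.1181/0.0598488⌉ = ⌈269.314⌉ = 270.

m = 270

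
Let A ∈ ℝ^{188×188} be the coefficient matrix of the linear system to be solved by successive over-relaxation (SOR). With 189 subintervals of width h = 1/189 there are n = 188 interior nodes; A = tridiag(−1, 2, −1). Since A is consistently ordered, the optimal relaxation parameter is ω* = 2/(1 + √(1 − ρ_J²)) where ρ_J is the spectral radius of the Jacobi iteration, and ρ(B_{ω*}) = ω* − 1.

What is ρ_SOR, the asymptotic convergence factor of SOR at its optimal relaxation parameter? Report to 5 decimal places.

ρ_SOR = 0.96730

[ρ_J] n=188: ρ(B_J) = cos(π/(n+1)) = cos(π/189) = 0.99986.
root = sin(π/189) = 0.016621  (since 1−cos² = sin²).
ω* = 2/(1+0.016621) = 1.96730
ρ_SOR = ω* − 1 = 1.96730 − 1 = 0.96730.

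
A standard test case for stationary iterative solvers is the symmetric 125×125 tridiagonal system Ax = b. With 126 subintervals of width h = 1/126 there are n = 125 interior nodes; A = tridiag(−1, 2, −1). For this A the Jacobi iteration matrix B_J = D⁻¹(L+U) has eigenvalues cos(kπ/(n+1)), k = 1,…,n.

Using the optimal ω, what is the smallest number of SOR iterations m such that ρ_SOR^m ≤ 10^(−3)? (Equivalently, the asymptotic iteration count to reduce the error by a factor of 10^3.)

With n=125, ρ(Jacobi) = cos(π/126) = 0.9996892.
√(1−ρ_J²) = |sin(π/126)| = 0.0249307
So ω* = 2/1.0249307 = 1.9513514 (Young).
At ω = 1.9513514 every |λ(B_ω)| = ω−1, so ρ_SOR = 0.9513514.
Need (0.9513514)^m ≤ 10^(−3): m ≥ 3·ln10/|ln 0.9513514| = 6.90776/0.0498718 = 138.510 ⇒ m = 139.

m = 139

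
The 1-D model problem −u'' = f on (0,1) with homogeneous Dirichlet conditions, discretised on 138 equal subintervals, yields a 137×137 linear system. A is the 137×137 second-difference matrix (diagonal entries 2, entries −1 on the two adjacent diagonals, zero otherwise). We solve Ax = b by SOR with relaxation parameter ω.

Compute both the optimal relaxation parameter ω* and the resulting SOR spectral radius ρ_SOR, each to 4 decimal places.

n=137: λ(B_J) = 1 − λ(A)/2 = cos(kπ/138); k=1 gives ρ_J = 0.9997.
1 − cos²(π/138) = sin²(π/138) ⇒ √(1−ρ_J²) = sin(π/138) = 0.02276.
ω* = 2 / (1 + 0.02276) = 2 / 1.02276 ≈ 1.9555.
Hence ρ(B_{ω*}) = 1.9555 − 1 = 0.9555.

ω* = 1.9555, ρ_SOR = 0.9555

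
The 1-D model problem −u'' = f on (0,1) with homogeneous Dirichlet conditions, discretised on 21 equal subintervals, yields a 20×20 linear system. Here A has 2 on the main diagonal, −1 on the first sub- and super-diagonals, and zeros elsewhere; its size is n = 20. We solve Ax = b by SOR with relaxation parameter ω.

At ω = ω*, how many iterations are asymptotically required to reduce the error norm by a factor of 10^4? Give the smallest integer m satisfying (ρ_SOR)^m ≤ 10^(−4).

B_J for the 20×20 system has eigenvalues cos(kπ/21); ρ_J = cos(π/21) = 0.9888308.
root = sin(π/21) = 0.1490423  (since 1−cos² = sin²).
So ω* = 2/1.1490423 = 1.7405800 (Young).
At ω = 1.7405800 every |λ(B_ω)| = ω−1, so ρ_SOR = 0.7405800.
(0.7405800)^m ≤ 10^{−4}  ⇒  m·ln(0.7405800) ≤ −4·ln10  ⇒  m ≥ 30.668  ⇒  m = 31

m = 31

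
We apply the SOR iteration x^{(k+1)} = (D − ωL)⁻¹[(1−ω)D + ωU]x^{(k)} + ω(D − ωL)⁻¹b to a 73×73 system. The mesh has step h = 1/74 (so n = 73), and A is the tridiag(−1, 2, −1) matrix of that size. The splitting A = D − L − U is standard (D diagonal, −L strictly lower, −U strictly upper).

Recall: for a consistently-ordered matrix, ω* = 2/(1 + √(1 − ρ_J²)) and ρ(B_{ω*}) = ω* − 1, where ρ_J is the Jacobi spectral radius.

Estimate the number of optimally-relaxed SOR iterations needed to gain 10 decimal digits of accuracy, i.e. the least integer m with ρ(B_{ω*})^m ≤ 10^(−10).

n=73: λ(B_J) = 1 − λ(A)/2 = cos(kπ/74); k=1 gives ρ_J = 0.9990990.
√(1−ρ_J²) simplifies to sin(π/74) = 0.0424412.
So ω* = 2/1.0424412 = 1.9185734 (Young).
[ρ_SOR] ω* − 1 = 0.9185734.
Need (0.9185734)^m ≤ 10^(−10): m ≥ 10·ln10/|ln 0.9185734| = 23.0259/0.0849335 = 271.105 ⇒ m = 272.

m = 272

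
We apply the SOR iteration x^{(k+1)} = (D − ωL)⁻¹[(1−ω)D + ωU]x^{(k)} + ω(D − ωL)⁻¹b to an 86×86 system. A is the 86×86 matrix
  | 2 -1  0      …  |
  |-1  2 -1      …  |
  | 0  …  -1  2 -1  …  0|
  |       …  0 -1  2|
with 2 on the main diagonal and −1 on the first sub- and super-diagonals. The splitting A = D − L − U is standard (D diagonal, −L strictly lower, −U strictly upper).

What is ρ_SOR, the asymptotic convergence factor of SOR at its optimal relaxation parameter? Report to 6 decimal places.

With n=86, ρ(Jacobi) = cos(π/87) = 0.999348.
1 − cos²(π/87) = sin²(π/87) ⇒ √(1−ρ_J²) = sin(π/87) = 0.0361024.
ω* = 2 / (1 + 0.0361024) = 2 / 1.0361024 ≈ 1.930311.
ρ_SOR = ω* − 1 = 1.930311 − 1 = 0.930311.

ρ_SOR = 0.930311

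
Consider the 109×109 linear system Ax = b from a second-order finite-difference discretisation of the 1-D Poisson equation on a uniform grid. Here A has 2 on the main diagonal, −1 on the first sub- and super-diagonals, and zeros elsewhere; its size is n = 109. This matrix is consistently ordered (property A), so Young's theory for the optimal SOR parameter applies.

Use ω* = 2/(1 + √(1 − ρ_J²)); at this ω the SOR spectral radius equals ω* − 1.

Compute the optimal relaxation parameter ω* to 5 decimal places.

[ρ_J] n=109: ρ(B_J) = cos(π/(n+1)) = cos(π/110) = 0.99959.
1 − cos²(π/110) = sin²(π/110) ⇒ √(1−ρ_J²) = sin(π/110) = 0.028556.
[ω*] 2 ÷ (1 + 0.028556) = 2 ÷ 1.028556 = 1.94447.
ρ_SOR = ω* − 1 ≈ 0.94447.

ω* = 1.94447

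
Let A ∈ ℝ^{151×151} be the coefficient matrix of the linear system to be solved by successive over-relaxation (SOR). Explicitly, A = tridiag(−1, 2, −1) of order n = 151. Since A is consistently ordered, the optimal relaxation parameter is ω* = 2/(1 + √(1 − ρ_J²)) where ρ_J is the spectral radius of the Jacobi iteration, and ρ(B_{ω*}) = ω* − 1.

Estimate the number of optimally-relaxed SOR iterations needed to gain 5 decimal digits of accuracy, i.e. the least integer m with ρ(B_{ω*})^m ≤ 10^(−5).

ρ_J = max_k |cos(kπ/152)| = cos(π/152) = 0.9997864
√(1−ρ_J²) simplifies to sin(π/152) = 0.0206669.
ω* = 2 / (1 + 0.0206669) = 2 / 1.0206669 ≈ 1.9595031.
ρ_SOR = ω* − 1 = 1.9595031 − 1 = 0.9595031.
(0.9595031)^m ≤ 10^{−5}  ⇒  m·ln(0.9595031) ≤ −5·ln10  ⇒  m ≥ 278.495  ⇒  m = 279

m = 279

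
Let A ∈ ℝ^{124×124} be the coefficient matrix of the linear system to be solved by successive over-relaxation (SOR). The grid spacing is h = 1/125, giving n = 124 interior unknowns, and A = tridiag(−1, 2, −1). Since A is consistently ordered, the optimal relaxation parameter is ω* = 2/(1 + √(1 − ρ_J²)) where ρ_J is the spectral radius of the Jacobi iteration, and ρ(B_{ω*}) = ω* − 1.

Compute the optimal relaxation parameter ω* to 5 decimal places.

spectrum of D⁻¹(L+U) = {cos(kπ/125) : 1≤k≤124}; ρ_J = cos(π/125) = 0.99968.
√(1−ρ_J²) = |sin(π/125)| = 0.025130
Young: ω* = 2/(1+√(1−ρ_J²)) = 2/(1+0.025130) = 2/1.025130 = 1.95097.
Hence ρ(B_{ω*}) = 1.95097 − 1 = 0.95097.

ω* = 1.95097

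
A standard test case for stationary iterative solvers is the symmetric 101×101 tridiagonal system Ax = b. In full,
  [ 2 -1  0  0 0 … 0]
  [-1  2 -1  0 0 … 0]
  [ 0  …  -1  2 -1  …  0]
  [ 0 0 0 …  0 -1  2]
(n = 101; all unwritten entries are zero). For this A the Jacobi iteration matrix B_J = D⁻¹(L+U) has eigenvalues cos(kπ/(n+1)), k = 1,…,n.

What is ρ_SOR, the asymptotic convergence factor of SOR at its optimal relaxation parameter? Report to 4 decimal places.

ρ_SOR = 0.9402

[ρ_J] n=101: ρ(B_J) = cos(π/(n+1)) = cos(π/102) = 0.9995.
1 − cos²(π/102) = sin²(π/102) ⇒ √(1−ρ_J²) = sin(π/102) = 0.03080.
Young: ω* = 2/(1+√(1−ρ_J²)) = 2/(1+0.03080) = 2/1.03080 = 1.9402.
ρ_SOR = ω* − 1 ≈ 0.9402.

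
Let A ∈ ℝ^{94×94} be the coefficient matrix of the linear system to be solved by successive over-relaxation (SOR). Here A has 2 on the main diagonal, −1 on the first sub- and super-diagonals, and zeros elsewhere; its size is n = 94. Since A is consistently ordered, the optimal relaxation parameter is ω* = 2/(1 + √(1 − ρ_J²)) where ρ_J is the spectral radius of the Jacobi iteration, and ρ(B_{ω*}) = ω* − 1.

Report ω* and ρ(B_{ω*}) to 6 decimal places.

ω* = 1.935990, ρ_SOR = 0.935990

With n=94, ρ(Jacobi) = cos(π/95) = 0.999453.
√(1−ρ_J²) simplifies to sin(π/95) = 0.0330634.
ω* = 2 / (1 + 0.0330634) = 2 / 1.0330634 ≈ 1.935990.
Hence ρ(B_{ω*}) = 1.935990 − 1 = 0.935990.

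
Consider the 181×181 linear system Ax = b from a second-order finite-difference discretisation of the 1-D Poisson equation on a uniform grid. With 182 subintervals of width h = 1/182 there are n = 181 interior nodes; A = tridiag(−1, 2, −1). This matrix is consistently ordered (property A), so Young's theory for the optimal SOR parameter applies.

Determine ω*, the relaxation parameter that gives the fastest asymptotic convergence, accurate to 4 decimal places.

½·tridiag(1,0,1) at n=181: λ_k = cos(kπ/182); max |λ| at k=1 ⇒ ρ_J = cos(π/182) ≈ 0.9999.
1 − cos²(π/182) = sin²(π/182) ⇒ √(1−ρ_J²) = sin(π/182) = 0.01726.
So ω* = 2/1.01726 = 1.9661 (Young).
[ρ_SOR] ω* − 1 = 0.9661.

ω* = 1.9661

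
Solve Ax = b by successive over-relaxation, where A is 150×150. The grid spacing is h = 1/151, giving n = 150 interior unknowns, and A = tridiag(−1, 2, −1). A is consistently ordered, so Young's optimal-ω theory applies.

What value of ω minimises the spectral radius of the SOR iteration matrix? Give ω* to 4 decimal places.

n=150: λ(B_J) = 1 − λ(A)/2 = cos(kπ/151); k=1 gives ρ_J = 0.9998.
√(1−ρ_J²) simplifies to sin(π/151) = 0.02080.
So ω* = 2/1.02080 = 1.9592 (Young).
ρ(B_{ω*}) = ω*−1 = 0.9592

ω* = 1.9592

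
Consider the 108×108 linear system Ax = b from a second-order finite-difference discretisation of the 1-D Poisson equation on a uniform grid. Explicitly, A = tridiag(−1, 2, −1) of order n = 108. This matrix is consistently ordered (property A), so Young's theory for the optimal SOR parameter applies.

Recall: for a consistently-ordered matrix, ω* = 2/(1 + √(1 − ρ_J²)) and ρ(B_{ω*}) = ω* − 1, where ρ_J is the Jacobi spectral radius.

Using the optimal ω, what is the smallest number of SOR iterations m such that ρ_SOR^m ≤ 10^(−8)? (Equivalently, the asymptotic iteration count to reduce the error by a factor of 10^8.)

m = 320

B_J for the 108×108 system has eigenvalues cos(kπ/109); ρ_J = cos(π/109) = 0.9995847.
√(1−ρ_J²) = |sin(π/109)| = 0.0288180
[ω*] 2 ÷ (1 + 0.0288180) = 2 ÷ 1.0288180 = 1.9439784.
At ω = 1.9439784 every |λ(B_ω)| = ω−1, so ρ_SOR = 0.9439784.
8·ln10 = 18.4207; −ln(0.9439784) = 0.057652; m = ⌈18.4207/0.057652⌉ = ⌈319.515⌉ = 320.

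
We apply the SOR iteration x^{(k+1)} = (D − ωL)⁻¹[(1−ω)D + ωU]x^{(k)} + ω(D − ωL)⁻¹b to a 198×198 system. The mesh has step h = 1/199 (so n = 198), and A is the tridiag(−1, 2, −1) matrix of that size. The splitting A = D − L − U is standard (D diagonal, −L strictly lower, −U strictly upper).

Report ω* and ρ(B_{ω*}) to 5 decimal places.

ω* = 1.96892, ρ_SOR = 0.96892

With n=198, ρ(Jacobi) = cos(π/199) = 0.99988.
root = sin(π/199) = 0.015786  (since 1−cos² = sin²).
ω* = 2/(1+0.015786) = 1.96892
ρ_SOR = ω* − 1 = 1.96892 − 1 = 0.96892.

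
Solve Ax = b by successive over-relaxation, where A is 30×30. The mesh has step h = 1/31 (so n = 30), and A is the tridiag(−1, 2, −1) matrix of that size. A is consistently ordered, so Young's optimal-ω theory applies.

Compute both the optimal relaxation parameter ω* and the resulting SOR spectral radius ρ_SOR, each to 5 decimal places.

ω* = 1.81625, ρ_SOR = 0.81625

½·tridiag(1,0,1) at n=30: λ_k = cos(kπ/31); max |λ| at k=1 ⇒ ρ_J = cos(π/31) ≈ 0.99487.
root = sin(π/31) = 0.101168  (since 1−cos² = sin²).
Then 2/(1+√(1−ρ_J²)) = 2/(1+0.101168); ω* = 2/1.101168 = 1.81625.
and ρ(B_{ω*}) = 1.81625 − 1 = 0.81625.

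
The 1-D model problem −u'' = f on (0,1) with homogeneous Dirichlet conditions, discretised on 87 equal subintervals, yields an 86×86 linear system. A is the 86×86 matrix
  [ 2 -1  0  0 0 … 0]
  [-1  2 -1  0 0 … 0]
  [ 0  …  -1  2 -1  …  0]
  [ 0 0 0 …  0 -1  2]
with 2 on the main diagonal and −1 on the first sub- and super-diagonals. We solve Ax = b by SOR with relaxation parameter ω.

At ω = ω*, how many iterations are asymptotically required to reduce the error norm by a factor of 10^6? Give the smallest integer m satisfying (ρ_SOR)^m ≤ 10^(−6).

With n=86, ρ(Jacobi) = cos(π/87) = 0.9993481.
1 − cos²(π/87) = sin²(π/87) ⇒ √(1−ρ_J²) = sin(π/87) = 0.0361024.
Then 2/(1+√(1−ρ_J²)) = 2/(1+0.0361024); ω* = 2/1.0361024 = 1.9303111.
and ρ(B_{ω*}) = 1.9303111 − 1 = 0.9303111.
(0.9303111)^m ≤ 10^{−6}  ⇒  m·ln(0.9303111) ≤ −6·ln10  ⇒  m ≥ 191.255  ⇒  m = 192

m = 192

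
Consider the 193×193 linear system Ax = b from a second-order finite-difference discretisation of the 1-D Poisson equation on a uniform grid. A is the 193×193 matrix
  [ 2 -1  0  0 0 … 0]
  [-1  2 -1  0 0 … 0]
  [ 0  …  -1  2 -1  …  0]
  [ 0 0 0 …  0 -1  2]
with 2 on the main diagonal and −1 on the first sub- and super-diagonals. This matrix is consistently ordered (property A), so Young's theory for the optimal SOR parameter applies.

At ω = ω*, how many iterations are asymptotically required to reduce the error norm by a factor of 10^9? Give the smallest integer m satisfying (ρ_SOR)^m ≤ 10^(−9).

spectrum of D⁻¹(L+U) = {cos(kπ/194) : 1≤k≤193}; ρ_J = cos(π/194) = 0.9998689.
root = sin(π/194) = 0.0161931  (since 1−cos² = sin²).
Then 2/(1+√(1−ρ_J²)) = 2/(1+0.0161931); ω* = 2/1.0161931 = 1.9681299.
ρ_SOR = ω* − 1 ≈ 0.9681299.
m ≥ 9·ln10 / (−ln 0.9681299) = 639.825; smallest integer m = 640.

m = 640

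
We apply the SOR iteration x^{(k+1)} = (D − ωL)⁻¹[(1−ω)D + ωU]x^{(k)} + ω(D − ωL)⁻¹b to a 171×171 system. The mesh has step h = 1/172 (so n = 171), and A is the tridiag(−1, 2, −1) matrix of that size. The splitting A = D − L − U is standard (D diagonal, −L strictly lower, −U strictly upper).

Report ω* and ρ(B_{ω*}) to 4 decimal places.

B_J for the 171×171 system has eigenvalues cos(kπ/172); ρ_J = cos(π/172) = 0.9998.
root = sin(π/172) = 0.01826  (since 1−cos² = sin²).
Then 2/(1+√(1−ρ_J²)) = 2/(1+0.01826); ω* = 2/1.01826 = 1.9641.
Hence ρ(B_{ω*}) = 1.9641 − 1 = 0.9641.

ω* = 1.9641, ρ_SOR = 0.9641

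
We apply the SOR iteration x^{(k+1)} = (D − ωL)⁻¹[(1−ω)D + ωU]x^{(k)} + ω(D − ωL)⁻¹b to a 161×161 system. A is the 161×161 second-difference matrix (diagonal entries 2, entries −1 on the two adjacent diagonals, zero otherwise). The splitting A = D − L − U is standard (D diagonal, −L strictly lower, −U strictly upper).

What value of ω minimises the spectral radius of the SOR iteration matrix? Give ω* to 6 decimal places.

B_J for the 161×161 system has eigenvalues cos(kπ/162); ρ_J = cos(π/162) = 0.999812.
1 − cos²(π/162) = sin²(π/162) ⇒ √(1−ρ_J²) = sin(π/162) = 0.0193913.
ω* = 2/(1+0.0193913) = 1.961955
At ω = 1.961955 every |λ(B_ω)| = ω−1, so ρ_SOR = 0.961955.

ω* = 1.961955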